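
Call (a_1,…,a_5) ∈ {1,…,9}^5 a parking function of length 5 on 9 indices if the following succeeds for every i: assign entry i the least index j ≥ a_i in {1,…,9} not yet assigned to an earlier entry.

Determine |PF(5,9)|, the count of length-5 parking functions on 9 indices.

|PF(5,9)| = (9+1−5)·(9+1)^{5−1} = 5·10000 = 50000 [KW]
Check (1,1,2,6,7) → sorted (1,1,2,6,7): b_i ≤ 4+i ∀i, a PF.

50000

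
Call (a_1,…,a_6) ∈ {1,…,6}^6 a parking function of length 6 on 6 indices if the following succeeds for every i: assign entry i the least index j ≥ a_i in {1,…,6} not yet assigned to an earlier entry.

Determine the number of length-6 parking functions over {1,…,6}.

16807

Count = 1·7^5 = 1·16807 = 16807 (Konheim–Weiss)
Check (1,4,3,2,4,5) → sorted (1,2,3,4,4,5): b_i ≤ i ∀i, a PF.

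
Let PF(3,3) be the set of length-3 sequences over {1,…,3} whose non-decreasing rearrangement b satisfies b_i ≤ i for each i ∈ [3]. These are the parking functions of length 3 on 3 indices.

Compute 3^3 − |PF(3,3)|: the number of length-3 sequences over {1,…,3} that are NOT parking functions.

|PF| = (3−3+1)·(3+1)^(3−1) = 1 · 16 = 16 [KW]
Example (3,3,3) → sorted (3,3,3): b_1=3>1, not a PF.
3^3 − 16 = 27 − 16 = 11

11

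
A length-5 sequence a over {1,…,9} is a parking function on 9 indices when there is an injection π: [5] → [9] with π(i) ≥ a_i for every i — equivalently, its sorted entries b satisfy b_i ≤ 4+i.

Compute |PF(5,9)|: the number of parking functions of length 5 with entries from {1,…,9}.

50000

Count = 5·10^4 = 5·10000 = 50000 [KW]
Check (3,5,3,4,2) → sorted (2,3,3,4,5): b_i ≤ 4+i ∀i, a PF.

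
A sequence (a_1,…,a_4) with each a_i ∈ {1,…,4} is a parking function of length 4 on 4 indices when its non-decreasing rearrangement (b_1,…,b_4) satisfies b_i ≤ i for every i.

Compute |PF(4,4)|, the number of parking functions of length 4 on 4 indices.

125

|PF| = 1·5^3 = 1×125 = 125
One tuple (2,3,4,1) → sorted (1,2,3,4): b_i ≤ i ∀i, a PF.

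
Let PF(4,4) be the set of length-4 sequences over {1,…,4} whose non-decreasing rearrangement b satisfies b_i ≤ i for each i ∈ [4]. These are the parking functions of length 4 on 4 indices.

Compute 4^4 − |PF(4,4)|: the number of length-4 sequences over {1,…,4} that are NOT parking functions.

131

|PF(4,4)| = (5−4)·5^(4−1) = 1·125 = 125
Example (2,4,4,3) → sorted (2,3,4,4): b_1=2>1, not a PF.
So 256 − 125 = 131 fail.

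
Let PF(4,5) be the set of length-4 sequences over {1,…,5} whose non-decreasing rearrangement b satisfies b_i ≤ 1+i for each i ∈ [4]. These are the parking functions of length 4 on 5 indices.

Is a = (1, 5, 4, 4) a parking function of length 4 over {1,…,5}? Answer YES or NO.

NO

Sorted: b = (1, 4, 4, 5).
  b_1=1 ≤ 2
  b_2=4 > 3
  fails at i=2 ⇒ NO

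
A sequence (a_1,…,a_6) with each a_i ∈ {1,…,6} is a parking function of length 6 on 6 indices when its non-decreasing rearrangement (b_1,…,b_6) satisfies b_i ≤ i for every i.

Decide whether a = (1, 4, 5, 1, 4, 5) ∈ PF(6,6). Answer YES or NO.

NO

Rearranged: b = (1, 1, 4, 4, 5, 5).
  b_1=1 ≤ 1
  b_2=1 ≤ 2
  b_3=4 > 3
  fails at i=3 ⇒ NO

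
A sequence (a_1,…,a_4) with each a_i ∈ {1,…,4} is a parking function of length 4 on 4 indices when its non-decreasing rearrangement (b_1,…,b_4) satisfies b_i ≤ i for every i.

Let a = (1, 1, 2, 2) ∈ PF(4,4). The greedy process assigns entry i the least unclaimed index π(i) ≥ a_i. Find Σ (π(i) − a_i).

4

Σπ = 10 ({1..4} each once); Σa = 1+1+2+2 = 6; disp = 10−6 = 4.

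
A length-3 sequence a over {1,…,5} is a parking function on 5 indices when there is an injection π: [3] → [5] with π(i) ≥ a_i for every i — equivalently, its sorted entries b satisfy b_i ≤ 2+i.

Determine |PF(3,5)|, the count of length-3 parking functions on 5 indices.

|PF(3,5)| = 3·6^2 = 3×36 = 108 (Konheim–Weiss)
Example (3,5,3) → sorted (3,3,5): b_i ≤ 2+i ∀i, a PF.

108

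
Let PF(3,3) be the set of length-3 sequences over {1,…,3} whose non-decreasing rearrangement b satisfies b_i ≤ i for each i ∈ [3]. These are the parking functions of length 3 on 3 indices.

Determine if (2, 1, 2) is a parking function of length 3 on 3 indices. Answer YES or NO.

YES

Rearranged: b = (1, 2, 2).
  b_1=1 ≤ 1
  b_2=2 ≤ 2
  b_3=2 ≤ 3
All bounds hold ⇒ YES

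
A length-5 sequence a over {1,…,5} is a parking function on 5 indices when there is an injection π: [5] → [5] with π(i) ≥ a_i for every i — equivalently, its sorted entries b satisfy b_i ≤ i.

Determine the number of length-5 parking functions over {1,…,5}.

1296

Count = (5−5+1)·(5+1)^(5−1) = 1·1296 = 1296 (Konheim–Weiss)
One tuple (2,1,3,2,5) → sorted (1,2,2,3,5): b_i ≤ i ∀i, a PF.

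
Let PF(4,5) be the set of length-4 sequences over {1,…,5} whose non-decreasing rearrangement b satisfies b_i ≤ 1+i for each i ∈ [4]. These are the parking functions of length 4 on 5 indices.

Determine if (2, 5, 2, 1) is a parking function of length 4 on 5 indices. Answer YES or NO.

YES

Order a: b = (1, 2, 2, 5).
  b_1=1 ≤ 2
  b_2=2 ≤ 3
  b_3=2 ≤ 4
  b_4=5 ≤ 5
All bounds hold ⇒ YES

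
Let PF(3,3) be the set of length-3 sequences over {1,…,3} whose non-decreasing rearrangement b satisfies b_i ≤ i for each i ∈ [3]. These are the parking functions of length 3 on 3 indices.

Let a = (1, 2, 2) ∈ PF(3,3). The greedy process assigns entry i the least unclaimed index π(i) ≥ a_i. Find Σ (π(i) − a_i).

Σπ = 3·4/2 = 6 (π permutes [3]); Σa = 1+2+2 = 5; disp = 6−5 = 1.

1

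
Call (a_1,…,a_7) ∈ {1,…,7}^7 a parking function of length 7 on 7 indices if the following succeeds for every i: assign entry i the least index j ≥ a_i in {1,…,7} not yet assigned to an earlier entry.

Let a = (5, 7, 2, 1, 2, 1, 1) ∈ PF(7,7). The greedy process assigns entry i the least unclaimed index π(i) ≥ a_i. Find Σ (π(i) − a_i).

9

Σπ = 28 ({1..7} each once); Σa = 5+7+2+1+2+1+1 = 19; disp = 28−19 = 9.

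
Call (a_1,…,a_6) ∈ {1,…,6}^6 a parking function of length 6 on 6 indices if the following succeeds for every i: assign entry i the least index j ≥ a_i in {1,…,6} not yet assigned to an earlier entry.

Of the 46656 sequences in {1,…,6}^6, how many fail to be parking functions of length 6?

Count = 1·7^5 = 1·16807 = 16807 (Konheim–Weiss)
Example (4,3,5,4,5,6) → sorted (3,4,4,5,5,6): b_1=3>1, not a PF.
Total 46656; non-PF = 46656−16807 = 29849

29849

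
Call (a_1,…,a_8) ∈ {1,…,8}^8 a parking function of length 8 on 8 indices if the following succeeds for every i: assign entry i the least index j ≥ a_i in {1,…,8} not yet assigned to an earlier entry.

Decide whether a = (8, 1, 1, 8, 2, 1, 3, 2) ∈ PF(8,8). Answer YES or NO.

Sorted: b = (1, 1, 1, 2, 2, 3, 8, 8).
  b_1=1 ≤ 1
  b_2=1 ≤ 2
  b_3=1 ≤ 3
  b_4=2 ≤ 4
  b_5=2 ≤ 5
  b_6=3 ≤ 6
  b_7=8 > 7
  fails at i=7 ⇒ NO

NO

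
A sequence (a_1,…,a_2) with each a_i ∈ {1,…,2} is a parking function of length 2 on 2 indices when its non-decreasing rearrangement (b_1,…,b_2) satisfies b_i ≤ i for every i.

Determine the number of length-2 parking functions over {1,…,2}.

3

#PF = (2−2+1)·(2+1)^(2−1) = 1·3 = 3 (Pollak)
Check (1,2) → sorted (1,2): b_i ≤ i ∀i, a PF.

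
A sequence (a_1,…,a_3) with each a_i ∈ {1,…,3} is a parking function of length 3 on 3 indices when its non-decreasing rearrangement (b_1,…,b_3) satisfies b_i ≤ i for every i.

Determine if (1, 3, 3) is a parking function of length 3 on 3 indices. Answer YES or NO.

Rearranged: b = (1, 3, 3).
  b_1=1 ≤ 1
  b_2=3 > 2
  fails at i=2 ⇒ NO

NO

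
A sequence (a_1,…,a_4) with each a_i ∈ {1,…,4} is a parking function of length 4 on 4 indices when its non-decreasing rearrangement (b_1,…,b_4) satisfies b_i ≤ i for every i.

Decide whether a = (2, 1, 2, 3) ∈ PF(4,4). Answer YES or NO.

Sorted: b = (1, 2, 2, 3).
  b_1=1 ≤ 1
  b_2=2 ≤ 2
  b_3=2 ≤ 3
  b_4=3 ≤ 4
All bounds hold ⇒ YES

YES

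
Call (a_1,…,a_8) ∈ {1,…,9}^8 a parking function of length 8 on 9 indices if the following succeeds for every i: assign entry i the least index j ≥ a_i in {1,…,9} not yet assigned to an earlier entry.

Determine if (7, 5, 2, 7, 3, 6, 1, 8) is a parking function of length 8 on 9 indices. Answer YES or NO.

Rearranged: b = (1, 2, 3, 5, 6, 7, 7, 8).
  b_1=1 ≤ 2
  b_2=2 ≤ 3
  b_3=3 ≤ 4
  b_4=5 ≤ 5
  b_5=6 ≤ 6
  b_6=7 ≤ 7
  b_7=7 ≤ 8
  b_8=8 ≤ 9
All bounds hold ⇒ YES

YES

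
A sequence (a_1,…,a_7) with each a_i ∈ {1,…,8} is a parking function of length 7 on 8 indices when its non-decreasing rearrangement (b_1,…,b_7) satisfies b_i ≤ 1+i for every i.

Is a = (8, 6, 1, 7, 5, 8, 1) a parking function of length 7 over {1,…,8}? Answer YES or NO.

Order a: b = (1, 1, 5, 6, 7, 8, 8).
  b_1=1 ≤ 2
  b_2=1 ≤ 3
  b_3=5 > 4
  fails at i=3 ⇒ NO

NO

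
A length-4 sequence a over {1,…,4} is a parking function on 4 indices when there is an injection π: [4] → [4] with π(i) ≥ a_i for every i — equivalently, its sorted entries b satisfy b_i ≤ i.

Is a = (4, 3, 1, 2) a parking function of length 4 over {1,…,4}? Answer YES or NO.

Sorted: b = (1, 2, 3, 4).
  b_1=1 ≤ 1
  b_2=2 ≤ 2
  b_3=3 ≤ 3
  b_4=4 ≤ 4
All bounds hold ⇒ YES

YES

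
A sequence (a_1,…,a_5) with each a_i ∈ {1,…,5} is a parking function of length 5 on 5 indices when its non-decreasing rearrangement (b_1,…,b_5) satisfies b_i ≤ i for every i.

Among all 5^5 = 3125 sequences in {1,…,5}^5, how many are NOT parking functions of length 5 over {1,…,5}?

#PF = (5+1−5)·(5+1)^{5−1} = 1×1296 = 1296 (Pollak)
One tuple (5,3,5,3,4) → sorted (3,3,4,5,5): b_1=3>1, not a PF.
Total 3125; non-PF = 3125−1296 = 1829

1829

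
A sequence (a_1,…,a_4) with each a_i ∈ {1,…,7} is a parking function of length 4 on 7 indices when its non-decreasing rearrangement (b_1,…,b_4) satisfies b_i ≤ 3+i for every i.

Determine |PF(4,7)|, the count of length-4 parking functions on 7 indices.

2048

|PF(4,7)| = (7−4+1)·(7+1)^(4−1) = 4·512 = 2048 (Pollak)
One tuple (7,2,2,2) → sorted (2,2,2,7): b_i ≤ 3+i ∀i, a PF.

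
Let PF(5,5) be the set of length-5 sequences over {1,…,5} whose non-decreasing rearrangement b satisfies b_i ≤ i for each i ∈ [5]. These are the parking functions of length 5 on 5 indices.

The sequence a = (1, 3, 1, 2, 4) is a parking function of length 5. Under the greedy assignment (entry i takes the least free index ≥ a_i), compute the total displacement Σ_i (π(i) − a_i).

4

Σπ = 5·6/2 = 15 (π permutes [5]); Σa = 1+3+1+2+4 = 11; disp = 15−11 = 4.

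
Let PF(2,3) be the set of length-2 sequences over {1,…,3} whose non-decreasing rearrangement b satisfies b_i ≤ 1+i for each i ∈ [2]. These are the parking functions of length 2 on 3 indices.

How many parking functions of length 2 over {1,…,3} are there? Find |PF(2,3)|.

|PF| = (3−2+1)·(3+1)^(2−1) = 2×4 = 8 (Konheim–Weiss)
One tuple (2,2) → sorted (2,2): b_i ≤ 1+i ∀i, a PF.

8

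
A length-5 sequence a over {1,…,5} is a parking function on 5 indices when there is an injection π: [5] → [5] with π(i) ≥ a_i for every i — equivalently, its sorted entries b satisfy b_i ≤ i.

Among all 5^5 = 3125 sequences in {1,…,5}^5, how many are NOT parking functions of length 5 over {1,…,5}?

1829

|PF| = (6−5)·6^(5−1) = 1·1296 = 1296 (Konheim–Weiss)
E.g. (5,4,5,5,5) → sorted (4,5,5,5,5): b_1=4>1, not a PF.
Total 3125; non-PF = 3125−1296 = 1829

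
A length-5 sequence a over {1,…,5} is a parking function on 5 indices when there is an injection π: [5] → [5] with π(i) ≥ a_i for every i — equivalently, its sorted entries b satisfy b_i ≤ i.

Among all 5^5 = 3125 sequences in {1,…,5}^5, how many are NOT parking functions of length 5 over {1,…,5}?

1829

#PF = (5−5+1)·(5+1)^(5−1) = 1·1296 = 1296
Check (5,3,4,5,3) → sorted (3,3,4,5,5): b_1=3>1, not a PF.
5^5 − 1296 = 3125 − 1296 = 1829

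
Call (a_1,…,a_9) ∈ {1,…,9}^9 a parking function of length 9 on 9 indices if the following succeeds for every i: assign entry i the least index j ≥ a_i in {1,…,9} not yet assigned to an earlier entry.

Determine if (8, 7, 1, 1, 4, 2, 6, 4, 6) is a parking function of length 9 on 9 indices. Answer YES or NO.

YES

Order a: b = (1, 1, 2, 4, 4, 6, 6, 7, 8).
  b_1=1 ≤ 1
  b_2=1 ≤ 2
  b_3=2 ≤ 3
  b_4=4 ≤ 4
  b_5=4 ≤ 5
  b_6=6 ≤ 6
  b_7=6 ≤ 7
  b_8=7 ≤ 8
  b_9=8 ≤ 9
All bounds hold ⇒ YES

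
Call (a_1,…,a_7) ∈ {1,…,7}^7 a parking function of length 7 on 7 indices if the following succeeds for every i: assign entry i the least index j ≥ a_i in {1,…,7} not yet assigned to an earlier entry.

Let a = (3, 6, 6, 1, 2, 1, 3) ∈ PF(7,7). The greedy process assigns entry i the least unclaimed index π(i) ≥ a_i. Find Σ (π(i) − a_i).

Σπ = 28 ({1..7} each once); Σa = 3+6+6+1+2+1+3 = 22; disp = 28−22 = 6.

6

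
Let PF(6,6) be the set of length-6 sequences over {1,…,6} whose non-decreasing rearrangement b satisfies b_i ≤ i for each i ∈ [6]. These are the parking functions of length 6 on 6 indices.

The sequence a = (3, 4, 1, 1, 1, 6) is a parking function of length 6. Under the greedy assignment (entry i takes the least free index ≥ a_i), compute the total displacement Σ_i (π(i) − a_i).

Σπ = 21 ({1..6} each once); Σa = 3+4+1+1+1+6 = 16; disp = 21−16 = 5.

5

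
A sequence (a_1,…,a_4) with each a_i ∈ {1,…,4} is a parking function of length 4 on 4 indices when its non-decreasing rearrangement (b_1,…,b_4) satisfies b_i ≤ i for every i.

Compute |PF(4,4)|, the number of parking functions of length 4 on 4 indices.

125

|PF| = (4−4+1)·(4+1)^(4−1) = 1 · 125 = 125 (Pollak)
Example (1,4,3,2) → sorted (1,2,3,4): b_i ≤ i ∀i, a PF.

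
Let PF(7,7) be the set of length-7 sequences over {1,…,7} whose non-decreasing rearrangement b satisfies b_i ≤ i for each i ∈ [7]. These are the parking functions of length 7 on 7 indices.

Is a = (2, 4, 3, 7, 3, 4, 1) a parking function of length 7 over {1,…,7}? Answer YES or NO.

Rearranged: b = (1, 2, 3, 3, 4, 4, 7).
  b_1=1 ≤ 1
  b_2=2 ≤ 2
  b_3=3 ≤ 3
  b_4=3 ≤ 4
  b_5=4 ≤ 5
  b_6=4 ≤ 6
  b_7=7 ≤ 7
All bounds hold ⇒ YES

YES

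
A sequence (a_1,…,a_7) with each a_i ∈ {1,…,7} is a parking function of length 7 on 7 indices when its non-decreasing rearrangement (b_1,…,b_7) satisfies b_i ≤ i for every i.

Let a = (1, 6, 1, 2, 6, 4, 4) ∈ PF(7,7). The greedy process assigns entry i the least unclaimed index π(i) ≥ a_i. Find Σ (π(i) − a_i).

Σπ = 28 ({1..7} each once); Σa = 1+6+1+2+6+4+4 = 24; disp = 28−24 = 4.

4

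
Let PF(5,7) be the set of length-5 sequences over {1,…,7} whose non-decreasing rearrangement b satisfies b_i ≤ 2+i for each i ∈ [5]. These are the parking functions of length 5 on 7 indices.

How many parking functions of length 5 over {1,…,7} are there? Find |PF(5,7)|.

#PF = 3·8^4 = 3·4096 = 12288 [KW]
Example (6,4,1,1,5) → sorted (1,1,4,5,6): b_i ≤ 2+i ∀i, a PF.

12288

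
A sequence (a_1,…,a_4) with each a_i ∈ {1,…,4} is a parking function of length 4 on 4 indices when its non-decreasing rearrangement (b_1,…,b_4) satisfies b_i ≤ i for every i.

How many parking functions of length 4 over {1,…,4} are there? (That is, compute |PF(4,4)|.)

125

|PF| = 1·5^3 = 1×125 = 125
One tuple (2,2,1,2) → sorted (1,2,2,2): b_i ≤ i ∀i, a PF.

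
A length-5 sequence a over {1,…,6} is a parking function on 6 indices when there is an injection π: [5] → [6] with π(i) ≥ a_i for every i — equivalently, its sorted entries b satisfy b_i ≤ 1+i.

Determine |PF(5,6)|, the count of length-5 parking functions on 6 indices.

|PF| = (7−5)·7^(5−1) = 2×2401 = 4802 (Konheim–Weiss)
Check (5,3,3,3,1) → sorted (1,3,3,3,5): b_i ≤ 1+i ∀i, a PF.

4802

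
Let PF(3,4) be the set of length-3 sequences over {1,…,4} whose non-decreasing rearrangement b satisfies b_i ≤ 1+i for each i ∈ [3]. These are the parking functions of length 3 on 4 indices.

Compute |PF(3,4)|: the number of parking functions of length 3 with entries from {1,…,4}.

Count = (4−3+1)·(4+1)^(3−1) = 2·25 = 50 (Konheim–Weiss)
Example (2,3,4) → sorted (2,3,4): b_i ≤ 1+i ∀i, a PF.

50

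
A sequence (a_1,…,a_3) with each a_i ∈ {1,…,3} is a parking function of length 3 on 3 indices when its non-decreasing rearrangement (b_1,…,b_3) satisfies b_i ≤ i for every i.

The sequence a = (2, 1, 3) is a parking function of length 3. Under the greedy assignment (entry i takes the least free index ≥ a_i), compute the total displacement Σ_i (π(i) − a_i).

0

Σπ(i) = 1+…+3 = 6; Σa = 2+1+3 = 6; disp = 6−6 = 0.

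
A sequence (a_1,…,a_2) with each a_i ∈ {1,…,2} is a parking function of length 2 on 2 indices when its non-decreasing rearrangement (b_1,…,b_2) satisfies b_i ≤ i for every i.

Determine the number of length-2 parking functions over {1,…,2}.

#PF = (2−2+1)·(2+1)^(2−1) = 1·3 = 3 (Pollak)
Check (1,2) → sorted (1,2): b_i ≤ i ∀i, a PF.

3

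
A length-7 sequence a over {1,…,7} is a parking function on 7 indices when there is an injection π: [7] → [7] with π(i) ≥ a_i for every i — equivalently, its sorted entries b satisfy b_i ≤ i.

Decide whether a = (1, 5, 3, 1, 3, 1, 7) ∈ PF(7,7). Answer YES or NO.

YES

Sorted: b = (1, 1, 1, 3, 3, 5, 7).
  b_1=1 ≤ 1
  b_2=1 ≤ 2
  b_3=1 ≤ 3
  b_4=3 ≤ 4
  b_5=3 ≤ 5
  b_6=5 ≤ 6
  b_7=7 ≤ 7
All bounds hold ⇒ YES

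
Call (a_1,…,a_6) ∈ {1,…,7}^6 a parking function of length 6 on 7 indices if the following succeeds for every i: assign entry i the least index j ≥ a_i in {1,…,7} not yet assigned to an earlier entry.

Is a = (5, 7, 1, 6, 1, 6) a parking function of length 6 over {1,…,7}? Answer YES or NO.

NO

Rearranged: b = (1, 1, 5, 6, 6, 7).
  b_1=1 ≤ 2
  b_2=1 ≤ 3
  b_3=5 > 4
  fails at i=3 ⇒ NO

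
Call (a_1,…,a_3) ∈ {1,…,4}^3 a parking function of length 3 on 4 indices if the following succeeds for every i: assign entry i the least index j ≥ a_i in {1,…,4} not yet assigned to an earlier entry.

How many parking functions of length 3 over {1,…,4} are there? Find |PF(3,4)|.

#PF = (5−3)·5^(3−1) = 2·25 = 50 (Konheim–Weiss)
Check (1,3,4) → sorted (1,3,4): b_i ≤ 1+i ∀i, a PF.

50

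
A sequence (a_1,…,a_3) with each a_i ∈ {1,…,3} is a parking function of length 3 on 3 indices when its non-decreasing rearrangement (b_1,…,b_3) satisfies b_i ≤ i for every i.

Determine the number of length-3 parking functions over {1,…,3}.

|PF(3,3)| = (4−3)·4^(3−1) = 1·16 = 16
E.g. (1,3,2) → sorted (1,2,3): b_i ≤ i ∀i, a PF.

16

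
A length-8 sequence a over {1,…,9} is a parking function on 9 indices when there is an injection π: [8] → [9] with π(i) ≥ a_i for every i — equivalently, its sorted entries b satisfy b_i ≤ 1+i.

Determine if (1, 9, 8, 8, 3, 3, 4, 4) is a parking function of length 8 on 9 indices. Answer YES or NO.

Sorted: b = (1, 3, 3, 4, 4, 8, 8, 9).
  b_1=1 ≤ 2
  b_2=3 ≤ 3
  b_3=3 ≤ 4
  b_4=4 ≤ 5
  b_5=4 ≤ 6
  b_6=8 > 7
  fails at i=6 ⇒ NO

NO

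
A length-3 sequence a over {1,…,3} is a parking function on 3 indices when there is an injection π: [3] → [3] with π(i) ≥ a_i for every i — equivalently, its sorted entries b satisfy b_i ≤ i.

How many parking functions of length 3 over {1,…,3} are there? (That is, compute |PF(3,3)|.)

Count = (3+1−3)·(3+1)^{3−1} = 1 · 16 = 16 [KW]
Example (1,1,1) → sorted (1,1,1): b_i ≤ i ∀i, a PF.

16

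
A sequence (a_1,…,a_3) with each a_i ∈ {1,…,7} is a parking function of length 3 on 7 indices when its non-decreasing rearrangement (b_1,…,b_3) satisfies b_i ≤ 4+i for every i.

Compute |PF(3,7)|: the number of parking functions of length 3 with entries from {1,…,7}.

320

#PF = 5·8^2 = 5 · 64 = 320 [KW]
Example (5,7,1) → sorted (1,5,7): b_i ≤ 4+i ∀i, a PF.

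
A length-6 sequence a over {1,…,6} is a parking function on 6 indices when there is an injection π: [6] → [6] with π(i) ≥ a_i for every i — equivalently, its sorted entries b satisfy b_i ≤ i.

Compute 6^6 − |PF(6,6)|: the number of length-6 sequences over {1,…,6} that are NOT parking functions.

|PF(6,6)| = (7−6)·7^(6−1) = 1×16807 = 16807 (Konheim–Weiss)
E.g. (6,5,5,5,6,6) → sorted (5,5,5,6,6,6): b_1=5>1, not a PF.
6^6 − 16807 = 46656 − 16807 = 29849

29849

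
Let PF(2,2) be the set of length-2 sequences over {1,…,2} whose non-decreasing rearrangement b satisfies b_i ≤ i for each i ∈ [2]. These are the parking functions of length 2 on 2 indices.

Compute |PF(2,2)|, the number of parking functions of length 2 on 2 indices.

#PF = (3−2)·3^(2−1) = 1·3 = 3
One tuple (1,1) → sorted (1,1): b_i ≤ i ∀i, a PF.

3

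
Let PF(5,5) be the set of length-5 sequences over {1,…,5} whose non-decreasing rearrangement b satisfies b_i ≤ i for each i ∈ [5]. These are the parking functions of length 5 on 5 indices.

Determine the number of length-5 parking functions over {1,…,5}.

#PF = (6−5)·6^(5−1) = 1 · 1296 = 1296 (Pollak)
E.g. (4,3,1,4,2) → sorted (1,2,3,4,4): b_i ≤ i ∀i, a PF.

1296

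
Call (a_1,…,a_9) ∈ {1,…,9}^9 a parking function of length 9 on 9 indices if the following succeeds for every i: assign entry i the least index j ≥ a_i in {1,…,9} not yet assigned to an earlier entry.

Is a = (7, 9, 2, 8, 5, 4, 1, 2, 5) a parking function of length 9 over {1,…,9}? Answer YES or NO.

YES

Order a: b = (1, 2, 2, 4, 5, 5, 7, 8, 9).
  b_1=1 ≤ 1
  b_2=2 ≤ 2
  b_3=2 ≤ 3
  b_4=4 ≤ 4
  b_5=5 ≤ 5
  b_6=5 ≤ 6
  b_7=7 ≤ 7
  b_8=8 ≤ 8
  b_9=9 ≤ 9
All bounds hold ⇒ YES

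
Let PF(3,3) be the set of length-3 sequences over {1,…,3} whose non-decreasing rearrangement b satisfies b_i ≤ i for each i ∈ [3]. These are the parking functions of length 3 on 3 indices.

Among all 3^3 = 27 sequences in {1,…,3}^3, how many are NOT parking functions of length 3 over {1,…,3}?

11

Count = (3+1−3)·(3+1)^{3−1} = 1·16 = 16 (Konheim–Weiss)
Check (1,3,3) → sorted (1,3,3): b_2=3>2, not a PF.
3^3 − 16 = 27 − 16 = 11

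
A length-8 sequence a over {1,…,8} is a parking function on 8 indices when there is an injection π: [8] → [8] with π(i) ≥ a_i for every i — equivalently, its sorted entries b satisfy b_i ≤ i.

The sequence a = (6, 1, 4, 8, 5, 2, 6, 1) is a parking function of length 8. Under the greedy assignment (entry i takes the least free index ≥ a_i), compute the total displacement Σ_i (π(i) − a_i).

3

Σπ = 8·9/2 = 36 (π permutes [8]); Σa = 6+1+4+8+5+2+6+1 = 33; disp = 36−33 = 3.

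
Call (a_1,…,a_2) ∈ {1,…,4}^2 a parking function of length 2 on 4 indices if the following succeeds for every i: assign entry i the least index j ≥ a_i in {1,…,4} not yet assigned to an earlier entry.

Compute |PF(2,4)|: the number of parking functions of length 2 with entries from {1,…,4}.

|PF(2,4)| = (5−2)·5^(2−1) = 3 · 5 = 15 [KW]
One tuple (2,3) → sorted (2,3): b_i ≤ 2+i ∀i, a PF.

15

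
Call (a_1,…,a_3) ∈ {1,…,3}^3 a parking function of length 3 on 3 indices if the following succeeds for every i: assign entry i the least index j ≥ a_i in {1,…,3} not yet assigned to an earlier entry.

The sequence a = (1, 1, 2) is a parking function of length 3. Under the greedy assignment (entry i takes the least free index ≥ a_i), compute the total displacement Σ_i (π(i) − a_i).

Σπ = 6 ({1..3} each once); Σa = 1+1+2 = 4; disp = 6−4 = 2.

2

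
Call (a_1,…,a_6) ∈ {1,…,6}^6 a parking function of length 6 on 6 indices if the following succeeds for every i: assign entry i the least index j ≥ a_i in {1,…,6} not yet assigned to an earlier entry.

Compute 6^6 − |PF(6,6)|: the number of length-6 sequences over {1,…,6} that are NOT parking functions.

29849

#PF = (6+1−6)·(6+1)^{6−1} = 1 · 16807 = 16807
E.g. (3,3,5,6,3,5) → sorted (3,3,3,5,5,6): b_1=3>1, not a PF.
6^6 − 16807 = 46656 − 16807 = 29849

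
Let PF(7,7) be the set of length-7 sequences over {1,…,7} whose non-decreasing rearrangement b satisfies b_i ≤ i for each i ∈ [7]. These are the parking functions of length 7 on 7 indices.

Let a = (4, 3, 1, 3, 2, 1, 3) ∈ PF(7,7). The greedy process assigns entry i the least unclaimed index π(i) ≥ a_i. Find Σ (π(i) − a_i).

11

Σπ(i) = 1+…+7 = 28; Σa = 4+3+1+3+2+1+3 = 17; disp = 28−17 = 11.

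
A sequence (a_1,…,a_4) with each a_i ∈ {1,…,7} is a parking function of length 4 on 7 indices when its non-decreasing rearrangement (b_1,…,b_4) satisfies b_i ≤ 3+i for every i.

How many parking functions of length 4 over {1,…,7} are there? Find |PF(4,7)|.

|PF| = (7−4+1)·(7+1)^(4−1) = 4 · 512 = 2048 [KW]
Check (2,4,6,2) → sorted (2,2,4,6): b_i ≤ 3+i ∀i, a PF.

2048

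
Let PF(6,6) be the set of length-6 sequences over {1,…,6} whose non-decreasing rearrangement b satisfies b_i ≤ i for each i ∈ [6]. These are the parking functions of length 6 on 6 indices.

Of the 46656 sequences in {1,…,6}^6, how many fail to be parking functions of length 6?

29849

|PF| = (6+1−6)·(6+1)^{6−1} = 1×16807 = 16807 [KW]
One tuple (3,3,5,6,2,6) → sorted (2,3,3,5,6,6): b_1=2>1, not a PF.
So 46656 − 16807 = 29849 fail.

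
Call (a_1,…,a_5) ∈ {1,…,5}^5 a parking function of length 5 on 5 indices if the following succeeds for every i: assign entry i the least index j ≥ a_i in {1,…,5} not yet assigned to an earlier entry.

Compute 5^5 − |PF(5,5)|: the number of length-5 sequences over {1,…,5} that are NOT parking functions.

Count = 1·6^4 = 1 · 1296 = 1296 (Konheim–Weiss)
E.g. (5,3,5,2,5) → sorted (2,3,5,5,5): b_1=2>1, not a PF.
So 3125 − 1296 = 1829 fail.

1829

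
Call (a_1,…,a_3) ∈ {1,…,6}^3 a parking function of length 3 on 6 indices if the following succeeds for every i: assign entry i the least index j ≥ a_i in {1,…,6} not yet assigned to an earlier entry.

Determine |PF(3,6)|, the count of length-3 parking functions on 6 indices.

Count = (7−3)·7^(3−1) = 4×49 = 196
E.g. (3,4,6) → sorted (3,4,6): b_i ≤ 3+i ∀i, a PF.

196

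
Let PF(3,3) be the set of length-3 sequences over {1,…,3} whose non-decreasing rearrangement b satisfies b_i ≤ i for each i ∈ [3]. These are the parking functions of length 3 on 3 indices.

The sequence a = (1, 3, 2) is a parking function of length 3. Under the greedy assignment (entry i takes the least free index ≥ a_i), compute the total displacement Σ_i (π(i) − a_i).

0

Σπ(i) = 1+…+3 = 6; Σa = 1+3+2 = 6; disp = 6−6 = 0.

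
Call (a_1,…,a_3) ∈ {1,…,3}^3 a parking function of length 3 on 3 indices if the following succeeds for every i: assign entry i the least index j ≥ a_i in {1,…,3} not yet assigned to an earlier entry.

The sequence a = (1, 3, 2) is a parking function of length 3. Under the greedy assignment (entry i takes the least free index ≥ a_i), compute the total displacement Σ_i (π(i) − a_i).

Σπ = 3·4/2 = 6 (π permutes [3]); Σa = 1+3+2 = 6; disp = 6−6 = 0.

0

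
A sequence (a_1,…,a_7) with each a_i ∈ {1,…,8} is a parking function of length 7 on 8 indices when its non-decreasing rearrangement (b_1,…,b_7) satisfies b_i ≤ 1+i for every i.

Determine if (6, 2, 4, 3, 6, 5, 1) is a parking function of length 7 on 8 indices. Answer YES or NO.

Rearranged: b = (1, 2, 3, 4, 5, 6, 6).
  b_1=1 ≤ 2
  b_2=2 ≤ 3
  b_3=3 ≤ 4
  b_4=4 ≤ 5
  b_5=5 ≤ 6
  b_6=6 ≤ 7
  b_7=6 ≤ 8
All bounds hold ⇒ YES

YES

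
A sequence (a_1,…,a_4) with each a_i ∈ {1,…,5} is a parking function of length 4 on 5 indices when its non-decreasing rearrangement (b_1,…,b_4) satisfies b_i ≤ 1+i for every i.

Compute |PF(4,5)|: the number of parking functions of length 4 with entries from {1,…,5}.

Count = (5−4+1)·(5+1)^(4−1) = 2×216 = 432
E.g. (2,3,2,4) → sorted (2,2,3,4): b_i ≤ 1+i ∀i, a PF.

432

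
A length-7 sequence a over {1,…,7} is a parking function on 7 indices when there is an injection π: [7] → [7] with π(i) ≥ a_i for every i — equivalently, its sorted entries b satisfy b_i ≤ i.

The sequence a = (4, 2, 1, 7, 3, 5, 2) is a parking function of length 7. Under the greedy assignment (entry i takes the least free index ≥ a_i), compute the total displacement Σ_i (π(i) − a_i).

Σπ = 28 ({1..7} each once); Σa = 4+2+1+7+3+5+2 = 24; disp = 28−24 = 4.

4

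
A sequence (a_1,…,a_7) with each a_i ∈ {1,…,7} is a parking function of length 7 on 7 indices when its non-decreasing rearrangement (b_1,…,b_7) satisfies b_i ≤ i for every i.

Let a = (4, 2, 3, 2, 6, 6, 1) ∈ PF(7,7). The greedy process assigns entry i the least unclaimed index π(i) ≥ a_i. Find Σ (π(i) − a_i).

4

Σπ = 28 ({1..7} each once); Σa = 4+2+3+2+6+6+1 = 24; disp = 28−24 = 4.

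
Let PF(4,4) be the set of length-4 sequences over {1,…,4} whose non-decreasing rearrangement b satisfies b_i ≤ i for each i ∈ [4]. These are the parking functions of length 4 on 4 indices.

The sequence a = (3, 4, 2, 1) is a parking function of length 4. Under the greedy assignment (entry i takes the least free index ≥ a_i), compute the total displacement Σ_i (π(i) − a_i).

Σπ = 10 ({1..4} each once); Σa = 3+4+2+1 = 10; disp = 10−10 = 0.

0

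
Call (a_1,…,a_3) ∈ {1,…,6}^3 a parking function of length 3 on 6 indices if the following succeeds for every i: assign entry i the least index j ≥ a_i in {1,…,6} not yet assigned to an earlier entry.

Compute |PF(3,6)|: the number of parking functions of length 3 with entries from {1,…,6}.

196

#PF = (7−3)·7^(3−1) = 4×49 = 196
E.g. (3,4,1) → sorted (1,3,4): b_i ≤ 3+i ∀i, a PF.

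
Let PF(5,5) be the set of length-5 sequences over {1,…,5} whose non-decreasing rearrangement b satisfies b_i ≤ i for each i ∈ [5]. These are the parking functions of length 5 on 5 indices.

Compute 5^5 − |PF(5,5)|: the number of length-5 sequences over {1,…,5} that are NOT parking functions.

1829

Count = (6−5)·6^(5−1) = 1×1296 = 1296 [KW]
Example (3,5,4,5,2) → sorted (2,3,4,5,5): b_1=2>1, not a PF.
Total 3125; non-PF = 3125−1296 = 1829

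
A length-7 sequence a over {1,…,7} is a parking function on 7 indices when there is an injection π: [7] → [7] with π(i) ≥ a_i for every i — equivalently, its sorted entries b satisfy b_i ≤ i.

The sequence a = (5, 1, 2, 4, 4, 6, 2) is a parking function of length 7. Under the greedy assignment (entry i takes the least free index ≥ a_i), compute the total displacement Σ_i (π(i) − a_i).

4

Σπ = 28 ({1..7} each once); Σa = 5+1+2+4+4+6+2 = 24; disp = 28−24 = 4.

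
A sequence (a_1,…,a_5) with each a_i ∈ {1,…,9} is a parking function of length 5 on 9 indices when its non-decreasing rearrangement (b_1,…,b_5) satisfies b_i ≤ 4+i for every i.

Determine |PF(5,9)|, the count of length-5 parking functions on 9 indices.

|PF(5,9)| = 5·10^4 = 5×10000 = 50000 (Pollak)
E.g. (8,3,4,2,6) → sorted (2,3,4,6,8): b_i ≤ 4+i ∀i, a PF.

50000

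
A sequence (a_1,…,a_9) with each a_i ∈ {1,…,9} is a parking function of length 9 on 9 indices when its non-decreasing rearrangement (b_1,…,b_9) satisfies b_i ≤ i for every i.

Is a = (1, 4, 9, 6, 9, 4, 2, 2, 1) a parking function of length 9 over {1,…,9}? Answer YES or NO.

NO

Rearranged: b = (1, 1, 2, 2, 4, 4, 6, 9, 9).
  b_1=1 ≤ 1
  b_2=1 ≤ 2
  b_3=2 ≤ 3
  b_4=2 ≤ 4
  b_5=4 ≤ 5
  b_6=4 ≤ 6
  b_7=6 ≤ 7
  b_8=9 > 8
  fails at i=8 ⇒ NO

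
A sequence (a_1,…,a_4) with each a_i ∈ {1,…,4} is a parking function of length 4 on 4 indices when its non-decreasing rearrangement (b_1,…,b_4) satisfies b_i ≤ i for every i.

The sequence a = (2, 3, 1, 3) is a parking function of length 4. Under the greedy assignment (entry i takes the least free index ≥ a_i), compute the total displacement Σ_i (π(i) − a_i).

Σπ = 10 ({1..4} each once); Σa = 2+3+1+3 = 9; disp = 10−9 = 1.

1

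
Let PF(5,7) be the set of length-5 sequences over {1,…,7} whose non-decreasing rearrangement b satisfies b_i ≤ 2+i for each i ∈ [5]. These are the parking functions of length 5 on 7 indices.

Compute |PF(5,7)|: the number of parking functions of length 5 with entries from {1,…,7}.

12288

Count = 3·8^4 = 3·4096 = 12288 (Konheim–Weiss)
E.g. (2,2,1,2,1) → sorted (1,1,2,2,2): b_i ≤ 2+i ∀i, a PF.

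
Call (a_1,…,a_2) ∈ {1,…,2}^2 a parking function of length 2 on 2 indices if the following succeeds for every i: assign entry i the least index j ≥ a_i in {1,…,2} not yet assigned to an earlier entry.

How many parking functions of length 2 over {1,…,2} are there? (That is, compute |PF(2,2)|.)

3

#PF = (2−2+1)·(2+1)^(2−1) = 1·3 = 3
E.g. (1,1) → sorted (1,1): b_i ≤ i ∀i, a PF.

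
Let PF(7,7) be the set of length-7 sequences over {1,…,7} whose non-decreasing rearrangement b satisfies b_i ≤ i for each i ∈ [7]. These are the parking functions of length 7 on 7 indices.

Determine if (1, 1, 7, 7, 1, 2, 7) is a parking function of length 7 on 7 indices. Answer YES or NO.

Order a: b = (1, 1, 1, 2, 7, 7, 7).
  b_1=1 ≤ 1
  b_2=1 ≤ 2
  b_3=1 ≤ 3
  b_4=2 ≤ 4
  b_5=7 > 5
  fails at i=5 ⇒ NO

NO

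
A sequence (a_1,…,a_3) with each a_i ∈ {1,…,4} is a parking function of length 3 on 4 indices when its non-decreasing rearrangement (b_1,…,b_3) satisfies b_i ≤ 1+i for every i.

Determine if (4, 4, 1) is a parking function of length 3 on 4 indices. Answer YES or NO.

Order a: b = (1, 4, 4).
  b_1=1 ≤ 2
  b_2=4 > 3
  fails at i=2 ⇒ NO

NO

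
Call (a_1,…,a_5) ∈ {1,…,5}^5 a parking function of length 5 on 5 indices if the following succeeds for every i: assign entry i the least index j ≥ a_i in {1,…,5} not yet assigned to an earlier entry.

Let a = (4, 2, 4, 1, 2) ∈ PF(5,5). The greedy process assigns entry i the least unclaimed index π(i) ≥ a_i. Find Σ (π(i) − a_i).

2

Σπ = 15 ({1..5} each once); Σa = 4+2+4+1+2 = 13; disp = 15−13 = 2.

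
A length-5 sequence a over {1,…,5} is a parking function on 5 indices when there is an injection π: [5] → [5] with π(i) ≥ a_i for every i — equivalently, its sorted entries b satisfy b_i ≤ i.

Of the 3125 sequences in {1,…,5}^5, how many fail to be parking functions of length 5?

|PF(5,5)| = (5−5+1)·(5+1)^(5−1) = 1 · 1296 = 1296
Example (2,5,1,5,4) → sorted (1,2,4,5,5): b_3=4>3, not a PF.
So 3125 − 1296 = 1829 fail.

1829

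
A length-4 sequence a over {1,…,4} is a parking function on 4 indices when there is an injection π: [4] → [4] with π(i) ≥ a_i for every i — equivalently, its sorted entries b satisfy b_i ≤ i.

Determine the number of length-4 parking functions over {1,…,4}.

125

#PF = (5−4)·5^(4−1) = 1×125 = 125 (Konheim–Weiss)
Check (2,4,2,1) → sorted (1,2,2,4): b_i ≤ i ∀i, a PF.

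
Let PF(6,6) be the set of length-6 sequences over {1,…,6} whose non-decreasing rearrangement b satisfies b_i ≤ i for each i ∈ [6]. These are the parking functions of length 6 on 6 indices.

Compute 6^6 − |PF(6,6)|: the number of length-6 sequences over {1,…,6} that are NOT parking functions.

#PF = (7−6)·7^(6−1) = 1×16807 = 16807
Check (4,5,5,4,3,6) → sorted (3,4,4,5,5,6): b_1=3>1, not a PF.
So 46656 − 16807 = 29849 fail.

29849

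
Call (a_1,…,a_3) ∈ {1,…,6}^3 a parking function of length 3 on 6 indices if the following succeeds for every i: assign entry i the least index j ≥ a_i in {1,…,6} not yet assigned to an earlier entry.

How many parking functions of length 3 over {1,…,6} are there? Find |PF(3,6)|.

196

|PF| = (6+1−3)·(6+1)^{3−1} = 4·49 = 196 [KW]
One tuple (3,1,6) → sorted (1,3,6): b_i ≤ 3+i ∀i, a PF.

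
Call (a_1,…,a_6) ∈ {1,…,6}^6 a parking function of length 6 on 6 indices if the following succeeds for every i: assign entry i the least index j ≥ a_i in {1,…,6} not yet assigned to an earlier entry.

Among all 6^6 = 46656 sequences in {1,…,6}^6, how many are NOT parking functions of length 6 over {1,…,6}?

29849

Count = (6−6+1)·(6+1)^(6−1) = 1 · 16807 = 16807
E.g. (5,5,5,1,3,4) → sorted (1,3,4,5,5,5): b_2=3>2, not a PF.
6^6 − 16807 = 46656 − 16807 = 29849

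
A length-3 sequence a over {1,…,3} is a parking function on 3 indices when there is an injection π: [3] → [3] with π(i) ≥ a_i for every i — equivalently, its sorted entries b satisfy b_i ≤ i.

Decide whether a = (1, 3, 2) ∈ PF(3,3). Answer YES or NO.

YES

Rearranged: b = (1, 2, 3).
  b_1=1 ≤ 1
  b_2=2 ≤ 2
  b_3=3 ≤ 3
All bounds hold ⇒ YES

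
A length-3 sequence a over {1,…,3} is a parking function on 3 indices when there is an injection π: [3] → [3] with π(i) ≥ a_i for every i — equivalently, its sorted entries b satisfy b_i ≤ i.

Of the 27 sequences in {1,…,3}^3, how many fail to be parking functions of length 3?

|PF| = (3−3+1)·(3+1)^(3−1) = 1 · 16 = 16 (Pollak)
E.g. (3,3,3) → sorted (3,3,3): b_1=3>1, not a PF.
3^3 − 16 = 27 − 16 = 11

11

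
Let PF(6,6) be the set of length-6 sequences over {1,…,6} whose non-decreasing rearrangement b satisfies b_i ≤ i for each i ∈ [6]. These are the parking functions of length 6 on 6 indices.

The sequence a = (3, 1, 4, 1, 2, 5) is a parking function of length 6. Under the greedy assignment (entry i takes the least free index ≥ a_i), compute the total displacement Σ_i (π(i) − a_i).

Σπ(i) = 1+…+6 = 21; Σa = 3+1+4+1+2+5 = 16; disp = 21−16 = 5.

5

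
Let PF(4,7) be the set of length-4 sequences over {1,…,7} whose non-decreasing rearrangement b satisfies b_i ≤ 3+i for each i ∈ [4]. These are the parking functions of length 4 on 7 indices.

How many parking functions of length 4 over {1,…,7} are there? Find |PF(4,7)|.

2048

Count = (8−4)·8^(4−1) = 4×512 = 2048 (Pollak)
Example (1,7,2,4) → sorted (1,2,4,7): b_i ≤ 3+i ∀i, a PF.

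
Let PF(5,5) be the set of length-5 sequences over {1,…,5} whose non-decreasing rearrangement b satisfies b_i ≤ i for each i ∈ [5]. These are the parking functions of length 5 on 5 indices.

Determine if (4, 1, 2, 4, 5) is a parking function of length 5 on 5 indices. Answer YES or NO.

Rearranged: b = (1, 2, 4, 4, 5).
  b_1=1 ≤ 1
  b_2=2 ≤ 2
  b_3=4 > 3
  fails at i=3 ⇒ NO

NO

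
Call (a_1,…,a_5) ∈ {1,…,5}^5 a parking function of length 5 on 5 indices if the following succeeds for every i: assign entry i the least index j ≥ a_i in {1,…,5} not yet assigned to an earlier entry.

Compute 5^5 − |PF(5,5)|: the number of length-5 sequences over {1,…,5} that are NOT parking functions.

1829

#PF = (6−5)·6^(5−1) = 1 · 1296 = 1296 (Konheim–Weiss)
One tuple (3,2,4,5,4) → sorted (2,3,4,4,5): b_1=2>1, not a PF.
So 3125 − 1296 = 1829 fail.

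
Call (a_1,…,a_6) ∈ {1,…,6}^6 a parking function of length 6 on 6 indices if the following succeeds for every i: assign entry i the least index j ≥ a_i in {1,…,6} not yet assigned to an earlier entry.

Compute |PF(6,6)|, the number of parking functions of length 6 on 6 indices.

16807

#PF = (6−6+1)·(6+1)^(6−1) = 1 · 16807 = 16807 (Pollak)
Example (2,2,4,3,1,5) → sorted (1,2,2,3,4,5): b_i ≤ i ∀i, a PF.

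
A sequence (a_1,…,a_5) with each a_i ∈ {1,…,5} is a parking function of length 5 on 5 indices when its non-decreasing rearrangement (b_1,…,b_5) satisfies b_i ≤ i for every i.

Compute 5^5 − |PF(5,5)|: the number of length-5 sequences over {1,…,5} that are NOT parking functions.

1829

Count = (5−5+1)·(5+1)^(5−1) = 1·1296 = 1296 (Konheim–Weiss)
E.g. (2,5,4,5,4) → sorted (2,4,4,5,5): b_1=2>1, not a PF.
Total 3125; non-PF = 3125−1296 = 1829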